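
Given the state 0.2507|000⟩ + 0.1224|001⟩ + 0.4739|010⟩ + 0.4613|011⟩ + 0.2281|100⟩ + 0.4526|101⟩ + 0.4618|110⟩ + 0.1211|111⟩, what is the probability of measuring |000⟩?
0.06285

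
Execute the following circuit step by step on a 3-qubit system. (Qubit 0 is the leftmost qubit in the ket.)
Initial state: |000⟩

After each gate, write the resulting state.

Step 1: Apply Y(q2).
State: i|001⟩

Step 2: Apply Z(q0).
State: i|001⟩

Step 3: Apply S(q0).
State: i|001⟩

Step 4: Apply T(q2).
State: (-1/√2 + (1/√2)i)|001⟩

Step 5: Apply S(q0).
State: (-1/√2 + (1/√2)i)|001⟩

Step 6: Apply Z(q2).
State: (1/√2 - (1/√2)i)|001⟩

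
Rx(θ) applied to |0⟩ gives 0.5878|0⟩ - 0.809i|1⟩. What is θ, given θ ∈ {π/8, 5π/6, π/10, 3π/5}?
3π/5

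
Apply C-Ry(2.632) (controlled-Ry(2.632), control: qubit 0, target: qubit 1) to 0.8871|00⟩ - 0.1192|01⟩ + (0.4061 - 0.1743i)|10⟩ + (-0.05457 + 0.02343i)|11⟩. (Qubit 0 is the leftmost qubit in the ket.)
0.8871|00⟩ - 0.1192|01⟩ + (0.1552 - 0.06661i)|10⟩ + (0.3792 - 0.1628i)|11⟩

C-Ry(2.632) leaves the control-|0⟩ kets |00⟩, |01⟩ unchanged and applies Ry(2.632) to qubit 1 on the control-|1⟩ pair (|10⟩, |11⟩).
Ry(2.632) = [[cos(θ/2), −sin(θ/2)], [sin(θ/2), cos(θ/2)]]; θ = 2.632, cos(θ/2) ≈ 0.252048, sin(θ/2) ≈ 0.967715.
With a = amp(|10⟩) = (0.4061 - 0.1743i) and b = amp(|11⟩) = (-0.05457 + 0.02343i):
new amp(|10⟩) = (0.252048)·a + (-0.967715)·b = (0.1552 - 0.06661i)
new amp(|11⟩) = (0.967715)·a + (0.252048)·b = (0.3792 - 0.1628i)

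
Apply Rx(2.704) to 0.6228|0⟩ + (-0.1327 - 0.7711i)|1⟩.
(-0.6175 + 0.1295i)|0⟩ + (-0.0288 - 0.7753i)|1⟩

Rx(2.704) = [[cos(θ/2), −i·sin(θ/2)], [−i·sin(θ/2), cos(θ/2)]]; θ = 2.704, cos(θ/2) ≈ 0.217055, sin(θ/2) ≈ 0.976159.
With a = amp(|0⟩) = 0.6228 and b = amp(|1⟩) = (-0.1327 - 0.7711i):
new amp(|0⟩) = (0.217055)·a + (-0.976159i)·b = (-0.6175 + 0.1295i)
new amp(|1⟩) = (-0.976159i)·a + (0.217055)·b = (-0.0288 - 0.7753i)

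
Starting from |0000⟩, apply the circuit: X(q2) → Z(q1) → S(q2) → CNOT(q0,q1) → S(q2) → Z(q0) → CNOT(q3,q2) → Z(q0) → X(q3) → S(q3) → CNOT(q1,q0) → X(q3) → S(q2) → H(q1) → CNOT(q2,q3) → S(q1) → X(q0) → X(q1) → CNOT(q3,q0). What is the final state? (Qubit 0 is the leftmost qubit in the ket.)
(1/√2)i|0011⟩ + 1/√2|0111⟩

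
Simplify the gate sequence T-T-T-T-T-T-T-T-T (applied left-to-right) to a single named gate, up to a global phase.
T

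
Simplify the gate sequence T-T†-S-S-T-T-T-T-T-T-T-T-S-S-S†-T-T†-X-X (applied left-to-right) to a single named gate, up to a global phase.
S†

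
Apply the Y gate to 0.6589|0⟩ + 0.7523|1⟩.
-0.7523i|0⟩ + 0.6589i|1⟩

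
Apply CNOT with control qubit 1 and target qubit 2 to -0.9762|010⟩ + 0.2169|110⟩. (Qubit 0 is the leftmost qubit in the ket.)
-0.9762|011⟩ + 0.2169|111⟩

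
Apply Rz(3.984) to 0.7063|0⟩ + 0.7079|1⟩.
(-0.2888 - 0.6446i)|0⟩ + (-0.2894 + 0.646i)|1⟩

Rz(3.984) = [[e^(−iθ/2), 0], [0, e^(iθ/2)]] with e^(±iθ/2) = cos(θ/2) ± i·sin(θ/2); θ = 3.984, cos(θ/2) ≈ -0.408859, sin(θ/2) ≈ 0.912597.
With a = amp(|0⟩) = 0.7063 and b = amp(|1⟩) = 0.7079:
new amp(|0⟩) = (-0.408859 - 0.912597i)·a = (-0.2888 - 0.6446i)
new amp(|1⟩) = (-0.408859 + 0.912597i)·b = (-0.2894 + 0.646i)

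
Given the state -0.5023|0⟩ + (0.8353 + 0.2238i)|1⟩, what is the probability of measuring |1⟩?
0.7478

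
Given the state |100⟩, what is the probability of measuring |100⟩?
1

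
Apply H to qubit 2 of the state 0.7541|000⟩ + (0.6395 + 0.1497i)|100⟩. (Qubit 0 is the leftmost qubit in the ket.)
0.5332|000⟩ + 0.5332|001⟩ + (0.4522 + 0.1059i)|100⟩ + (0.4522 + 0.1059i)|101⟩

H on qubit 2 mixes each pair of kets that differ only in qubit 2: amplitudes (a, b) of (|…0…⟩, |…1…⟩) become ((a + b)/√2, (a − b)/√2). Kets absent from the input have amplitude 0.
(|000⟩, |001⟩): (a, b) = (0.7541, 0) → (0.5332, 0.5332)
(|100⟩, |101⟩): (a, b) = ((0.6395 + 0.1497i), 0) → ((0.4522 + 0.1059i), (0.4522 + 0.1059i))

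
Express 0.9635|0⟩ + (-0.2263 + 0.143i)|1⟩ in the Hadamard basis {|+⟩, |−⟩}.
(0.5213 + 0.1011i)|+⟩ + (0.8413 - 0.1011i)|−⟩

With |ψ⟩ = α|0⟩ + β|1⟩, the Hadamard-basis coefficients are ⟨+|ψ⟩ = (α + β)/√2 and ⟨−|ψ⟩ = (α − β)/√2.
Here α = 0.9635, β = (-0.2263 + 0.143i): (α + β)/√2 = (0.5213 + 0.1011i), (α − β)/√2 = (0.8413 - 0.1011i).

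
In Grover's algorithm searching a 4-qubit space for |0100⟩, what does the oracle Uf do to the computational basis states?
Uf|x⟩ = -|x⟩ if x = 0100, else |x⟩ (phase flip on target)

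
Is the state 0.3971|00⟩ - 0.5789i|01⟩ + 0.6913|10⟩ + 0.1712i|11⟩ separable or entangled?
Entangled

Writing the state as a|00⟩ + b|01⟩ + c|10⟩ + d|11⟩, it is a product state iff ad − bc = 0.
Here (a, b, c, d) = (0.3971, -0.5789i, 0.6913, 0.1712i): ad − bc = (0.3971)(0.1712i) − (-0.5789i)(0.6913) = 0.4682i ≠ 0, so the state is entangled.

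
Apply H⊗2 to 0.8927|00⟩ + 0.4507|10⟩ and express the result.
0.6717|00⟩ + 0.6717|01⟩ + 0.221|10⟩ + 0.221|11⟩

H⊗2 gives amp(|y⟩) = (1/2) Σ_x (−1)^(x·y) amp(|x⟩), where x·y is the number of positions in which both x and y have a 1.
|00⟩: (0.8927 + 0.4507)/2 = 0.6717
|01⟩: (0.8927 + 0.4507)/2 = 0.6717
|10⟩: (0.8927 - 0.4507)/2 = 0.221
|11⟩: (0.8927 - 0.4507)/2 = 0.221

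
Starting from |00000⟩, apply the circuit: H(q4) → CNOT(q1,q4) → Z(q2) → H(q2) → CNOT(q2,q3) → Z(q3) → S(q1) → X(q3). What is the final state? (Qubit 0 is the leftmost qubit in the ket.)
1/2|00010⟩ + 1/2|00011⟩ - 1/2|00100⟩ - 1/2|00101⟩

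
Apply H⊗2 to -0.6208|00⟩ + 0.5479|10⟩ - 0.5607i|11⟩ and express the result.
(-0.03645 - 0.2804i)|00⟩ + (-0.03645 + 0.2804i)|01⟩ + (-0.5844 + 0.2804i)|10⟩ + (-0.5844 - 0.2804i)|11⟩

H⊗2 gives amp(|y⟩) = (1/2) Σ_x (−1)^(x·y) amp(|x⟩), where x·y is the number of positions in which both x and y have a 1.
|00⟩: (-0.6208 + 0.5479 - 0.5607i)/2 = (-0.03645 - 0.2804i)
|01⟩: (-0.6208 + 0.5479 + 0.5607i)/2 = (-0.03645 + 0.2804i)
|10⟩: (-0.6208 - 0.5479 + 0.5607i)/2 = (-0.5844 + 0.2804i)
|11⟩: (-0.6208 - 0.5479 - 0.5607i)/2 = (-0.5844 - 0.2804i)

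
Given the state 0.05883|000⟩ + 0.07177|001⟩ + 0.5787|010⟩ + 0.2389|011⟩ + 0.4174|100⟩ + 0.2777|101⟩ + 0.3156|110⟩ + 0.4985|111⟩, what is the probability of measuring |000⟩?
0.003461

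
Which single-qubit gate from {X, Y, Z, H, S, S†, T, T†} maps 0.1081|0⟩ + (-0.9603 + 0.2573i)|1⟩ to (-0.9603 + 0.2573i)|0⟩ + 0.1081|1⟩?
X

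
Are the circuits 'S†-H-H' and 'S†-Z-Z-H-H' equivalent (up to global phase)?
Yes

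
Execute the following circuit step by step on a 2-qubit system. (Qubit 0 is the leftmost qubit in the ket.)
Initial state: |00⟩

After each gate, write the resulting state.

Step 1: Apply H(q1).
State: 1/√2|00⟩ + 1/√2|01⟩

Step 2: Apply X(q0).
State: 1/√2|10⟩ + 1/√2|11⟩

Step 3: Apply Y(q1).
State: -(1/√2)i|10⟩ + (1/√2)i|11⟩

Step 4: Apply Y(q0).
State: -1/√2|00⟩ + 1/√2|01⟩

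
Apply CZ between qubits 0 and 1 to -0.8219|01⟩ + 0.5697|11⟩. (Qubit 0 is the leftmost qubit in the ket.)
-0.8219|01⟩ - 0.5697|11⟩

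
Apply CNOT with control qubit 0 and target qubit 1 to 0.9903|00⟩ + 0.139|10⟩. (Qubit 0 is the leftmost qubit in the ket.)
0.9903|00⟩ + 0.139|11⟩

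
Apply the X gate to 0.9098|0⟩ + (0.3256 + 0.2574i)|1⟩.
(0.3256 + 0.2574i)|0⟩ + 0.9098|1⟩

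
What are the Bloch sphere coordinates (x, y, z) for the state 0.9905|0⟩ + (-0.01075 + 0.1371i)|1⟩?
(-0.0213, 0.2716, 0.9622)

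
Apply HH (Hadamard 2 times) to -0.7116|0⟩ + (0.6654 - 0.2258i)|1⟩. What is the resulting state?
-0.7116|0⟩ + (0.6654 - 0.2258i)|1⟩

H² = I, so an even number of Hadamards cancels: H^2 = I and the state is unchanged.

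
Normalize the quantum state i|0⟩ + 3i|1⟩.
0.3162i|0⟩ + 0.9487i|1⟩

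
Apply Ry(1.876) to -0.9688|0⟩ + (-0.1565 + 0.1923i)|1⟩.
(-0.4468 - 0.1551i)|0⟩ + (-0.8738 + 0.1137i)|1⟩

Ry(1.876) = [[cos(θ/2), −sin(θ/2)], [sin(θ/2), cos(θ/2)]]; θ = 1.876, cos(θ/2) ≈ 0.591402, sin(θ/2) ≈ 0.806377.
With a = amp(|0⟩) = -0.9688 and b = amp(|1⟩) = (-0.1565 + 0.1923i):
new amp(|0⟩) = (0.591402)·a + (-0.806377)·b = (-0.4468 - 0.1551i)
new amp(|1⟩) = (0.806377)·a + (0.591402)·b = (-0.8738 + 0.1137i)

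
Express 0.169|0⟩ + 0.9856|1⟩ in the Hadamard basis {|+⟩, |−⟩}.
0.8164|+⟩ - 0.5774|−⟩

With |ψ⟩ = α|0⟩ + β|1⟩, the Hadamard-basis coefficients are ⟨+|ψ⟩ = (α + β)/√2 and ⟨−|ψ⟩ = (α − β)/√2.
Here α = 0.169, β = 0.9856: (α + β)/√2 = 0.8164, (α − β)/√2 = -0.5774.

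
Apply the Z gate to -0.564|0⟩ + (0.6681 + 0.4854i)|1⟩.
-0.564|0⟩ + (-0.6681 - 0.4854i)|1⟩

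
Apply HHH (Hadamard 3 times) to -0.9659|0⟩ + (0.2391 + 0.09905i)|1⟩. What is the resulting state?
(-0.5139 + 0.07004i)|0⟩ + (-0.8521 - 0.07004i)|1⟩

H² = I, so H^3 = H: a single Hadamard. With (a, b) = (-0.9659, (0.2391 + 0.09905i)), H gives ((a + b)/√2, (a − b)/√2) = ((-0.5139 + 0.07004i), (-0.8521 - 0.07004i)).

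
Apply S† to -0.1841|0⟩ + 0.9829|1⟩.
-0.1841|0⟩ - 0.9829i|1⟩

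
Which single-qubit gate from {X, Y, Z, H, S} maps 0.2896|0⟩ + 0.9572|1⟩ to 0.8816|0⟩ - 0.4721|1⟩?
H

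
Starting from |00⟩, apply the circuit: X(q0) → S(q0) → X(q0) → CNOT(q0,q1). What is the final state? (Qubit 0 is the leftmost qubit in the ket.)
i|00⟩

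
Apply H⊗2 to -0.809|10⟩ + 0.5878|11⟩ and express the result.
-0.1106|00⟩ - 0.6984|01⟩ + 0.1106|10⟩ + 0.6984|11⟩

H⊗2 gives amp(|y⟩) = (1/2) Σ_x (−1)^(x·y) amp(|x⟩), where x·y is the number of positions in which both x and y have a 1.
|00⟩: (-0.809 + 0.5878)/2 = -0.1106
|01⟩: (-0.809 - 0.5878)/2 = -0.6984
|10⟩: (0.809 - 0.5878)/2 = 0.1106
|11⟩: (0.809 + 0.5878)/2 = 0.6984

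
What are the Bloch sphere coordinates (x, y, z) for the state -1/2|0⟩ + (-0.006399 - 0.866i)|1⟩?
(0.006399, 0.866, -0.5)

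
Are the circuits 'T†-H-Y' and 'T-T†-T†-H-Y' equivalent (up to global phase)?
Yes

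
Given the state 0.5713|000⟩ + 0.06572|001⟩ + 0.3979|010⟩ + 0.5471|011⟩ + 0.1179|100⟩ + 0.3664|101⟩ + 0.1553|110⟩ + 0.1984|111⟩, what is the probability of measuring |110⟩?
0.02412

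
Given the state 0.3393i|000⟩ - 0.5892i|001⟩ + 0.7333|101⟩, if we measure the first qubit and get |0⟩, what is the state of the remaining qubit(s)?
0.499i|00⟩ - 0.8666i|01⟩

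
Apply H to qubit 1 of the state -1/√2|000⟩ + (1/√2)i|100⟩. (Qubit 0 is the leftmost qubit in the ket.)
-1/2|000⟩ - 1/2|010⟩ + (1/2)i|100⟩ + (1/2)i|110⟩

H on qubit 1 mixes each pair of kets that differ only in qubit 1: amplitudes (a, b) of (|…0…⟩, |…1…⟩) become ((a + b)/√2, (a − b)/√2). Kets absent from the input have amplitude 0.
(|000⟩, |010⟩): (a, b) = (-1/√2, 0) → (-1/2, -1/2)
(|100⟩, |110⟩): (a, b) = ((1/√2)i, 0) → ((1/2)i, (1/2)i)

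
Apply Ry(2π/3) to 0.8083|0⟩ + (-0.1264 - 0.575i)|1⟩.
(0.5136 + 0.498i)|0⟩ + (0.6368 - 0.2875i)|1⟩

Ry(2π/3) = [[cos(θ/2), −sin(θ/2)], [sin(θ/2), cos(θ/2)]]; θ = 2π/3, cos(θ/2) ≈ 0.5, sin(θ/2) ≈ 0.866025.
With a = amp(|0⟩) = 0.8083 and b = amp(|1⟩) = (-0.1264 - 0.575i):
new amp(|0⟩) = (0.5)·a + (-0.866025)·b = (0.5136 + 0.498i)
new amp(|1⟩) = (0.866025)·a + (0.5)·b = (0.6368 - 0.2875i)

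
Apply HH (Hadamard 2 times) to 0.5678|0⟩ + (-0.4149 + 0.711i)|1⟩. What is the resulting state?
0.5678|0⟩ + (-0.4149 + 0.711i)|1⟩

H² = I, so an even number of Hadamards cancels: H^2 = I and the state is unchanged.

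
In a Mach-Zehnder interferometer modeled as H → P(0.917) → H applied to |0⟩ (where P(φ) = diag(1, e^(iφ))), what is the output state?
(0.8041 + 0.3969i)|0⟩ + (0.1959 - 0.3969i)|1⟩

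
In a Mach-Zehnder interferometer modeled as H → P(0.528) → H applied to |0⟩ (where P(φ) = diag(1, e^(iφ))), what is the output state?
(0.9319 + 0.2519i)|0⟩ + (0.06809 - 0.2519i)|1⟩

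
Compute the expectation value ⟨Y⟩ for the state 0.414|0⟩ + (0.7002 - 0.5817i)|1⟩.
-0.4816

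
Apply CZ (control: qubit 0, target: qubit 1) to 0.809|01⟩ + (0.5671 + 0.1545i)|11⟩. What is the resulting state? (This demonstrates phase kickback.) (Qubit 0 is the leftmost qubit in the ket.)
0.809|01⟩ + (-0.5671 - 0.1545i)|11⟩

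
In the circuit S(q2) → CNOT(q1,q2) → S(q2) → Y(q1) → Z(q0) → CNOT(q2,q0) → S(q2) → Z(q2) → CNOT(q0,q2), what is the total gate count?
9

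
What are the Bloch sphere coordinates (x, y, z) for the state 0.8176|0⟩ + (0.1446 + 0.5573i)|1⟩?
(0.2364, 0.9113, 0.337)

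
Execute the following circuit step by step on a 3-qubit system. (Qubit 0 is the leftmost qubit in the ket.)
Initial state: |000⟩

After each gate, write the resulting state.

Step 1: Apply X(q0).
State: |100⟩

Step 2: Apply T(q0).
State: (1/√2 + (1/√2)i)|100⟩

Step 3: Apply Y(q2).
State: (-1/√2 + (1/√2)i)|101⟩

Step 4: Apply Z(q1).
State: (-1/√2 + (1/√2)i)|101⟩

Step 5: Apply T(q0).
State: -|101⟩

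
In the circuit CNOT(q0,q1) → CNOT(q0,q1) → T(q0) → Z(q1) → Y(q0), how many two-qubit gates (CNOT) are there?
2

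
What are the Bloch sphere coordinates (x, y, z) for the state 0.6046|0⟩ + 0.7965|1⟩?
(0.9631, 0, -0.2689)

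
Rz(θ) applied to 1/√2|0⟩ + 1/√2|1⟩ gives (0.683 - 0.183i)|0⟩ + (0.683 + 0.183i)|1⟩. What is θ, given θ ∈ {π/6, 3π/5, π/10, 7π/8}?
π/6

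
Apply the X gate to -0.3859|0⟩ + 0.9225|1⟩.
0.9225|0⟩ - 0.3859|1⟩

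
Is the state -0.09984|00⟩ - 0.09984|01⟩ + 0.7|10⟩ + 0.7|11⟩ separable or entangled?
Separable

Writing the state as a|00⟩ + b|01⟩ + c|10⟩ + d|11⟩, it is a product state iff ad − bc = 0.
Here (a, b, c, d) = (-0.09984, -0.09984, 0.7, 0.7): ad − bc = (-0.09984)(0.7) − (-0.09984)(0.7) = 0, so the state is separable.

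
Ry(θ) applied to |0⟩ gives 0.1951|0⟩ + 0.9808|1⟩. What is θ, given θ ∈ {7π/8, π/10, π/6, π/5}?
7π/8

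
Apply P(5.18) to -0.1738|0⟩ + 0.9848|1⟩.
-0.1738|0⟩ + (0.4439 - 0.8791i)|1⟩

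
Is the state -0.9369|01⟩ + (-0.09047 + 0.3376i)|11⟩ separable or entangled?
Separable

Writing the state as a|00⟩ + b|01⟩ + c|10⟩ + d|11⟩, it is a product state iff ad − bc = 0.
Here (a, b, c, d) = (0, -0.9369, 0, (-0.09047 + 0.3376i)): ad − bc = (0)(-0.09047 + 0.3376i) − (-0.9369)(0) = 0, so the state is separable.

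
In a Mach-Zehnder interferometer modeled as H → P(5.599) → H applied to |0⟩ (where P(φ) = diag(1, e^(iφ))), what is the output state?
(0.8875 - 0.316i)|0⟩ + (0.1125 + 0.316i)|1⟩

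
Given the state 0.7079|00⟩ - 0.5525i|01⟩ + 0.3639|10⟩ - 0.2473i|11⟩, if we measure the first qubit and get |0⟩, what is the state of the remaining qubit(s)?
0.7883|0⟩ - 0.6153i|1⟩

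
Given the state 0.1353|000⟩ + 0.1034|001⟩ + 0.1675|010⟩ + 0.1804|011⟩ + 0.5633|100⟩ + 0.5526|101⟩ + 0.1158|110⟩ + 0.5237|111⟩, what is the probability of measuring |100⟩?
0.3173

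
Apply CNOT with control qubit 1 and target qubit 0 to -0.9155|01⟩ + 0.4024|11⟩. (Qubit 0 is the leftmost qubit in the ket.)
0.4024|01⟩ - 0.9155|11⟩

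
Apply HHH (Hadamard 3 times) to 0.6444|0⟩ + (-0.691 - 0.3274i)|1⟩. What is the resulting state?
(-0.03295 - 0.2315i)|0⟩ + (0.9443 + 0.2315i)|1⟩

H² = I, so H^3 = H: a single Hadamard. With (a, b) = (0.6444, (-0.691 - 0.3274i)), H gives ((a + b)/√2, (a − b)/√2) = ((-0.03295 - 0.2315i), (0.9443 + 0.2315i)).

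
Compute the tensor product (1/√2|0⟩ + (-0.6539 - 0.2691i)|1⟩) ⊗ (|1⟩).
1/√2|01⟩ + (-0.6539 - 0.2691i)|11⟩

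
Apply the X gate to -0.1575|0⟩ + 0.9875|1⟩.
0.9875|0⟩ - 0.1575|1⟩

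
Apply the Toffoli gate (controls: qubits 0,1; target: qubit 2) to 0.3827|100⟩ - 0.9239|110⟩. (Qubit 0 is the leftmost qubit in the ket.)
0.3827|100⟩ - 0.9239|111⟩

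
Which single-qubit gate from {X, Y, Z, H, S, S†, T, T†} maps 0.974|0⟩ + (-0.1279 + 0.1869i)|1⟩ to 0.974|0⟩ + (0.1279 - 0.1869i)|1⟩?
Z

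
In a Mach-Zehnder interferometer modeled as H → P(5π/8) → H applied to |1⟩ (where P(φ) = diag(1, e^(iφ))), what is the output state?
(0.6913 - 0.4619i)|0⟩ + (0.3087 + 0.4619i)|1⟩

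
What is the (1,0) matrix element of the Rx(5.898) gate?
-0.1914i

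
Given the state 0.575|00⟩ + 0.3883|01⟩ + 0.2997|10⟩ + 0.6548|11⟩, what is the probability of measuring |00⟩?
0.3306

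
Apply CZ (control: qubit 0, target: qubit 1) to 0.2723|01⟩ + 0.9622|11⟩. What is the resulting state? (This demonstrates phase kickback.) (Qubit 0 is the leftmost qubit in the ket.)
0.2723|01⟩ - 0.9622|11⟩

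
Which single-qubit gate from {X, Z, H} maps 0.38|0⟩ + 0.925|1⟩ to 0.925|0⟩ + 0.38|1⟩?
X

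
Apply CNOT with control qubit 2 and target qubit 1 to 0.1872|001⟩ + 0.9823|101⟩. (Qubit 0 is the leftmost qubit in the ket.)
0.1872|011⟩ + 0.9823|111⟩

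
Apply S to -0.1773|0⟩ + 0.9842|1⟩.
-0.1773|0⟩ + 0.9842i|1⟩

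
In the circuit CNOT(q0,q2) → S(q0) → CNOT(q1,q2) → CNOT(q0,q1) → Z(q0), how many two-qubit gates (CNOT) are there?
3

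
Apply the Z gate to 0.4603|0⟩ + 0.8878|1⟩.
0.4603|0⟩ - 0.8878|1⟩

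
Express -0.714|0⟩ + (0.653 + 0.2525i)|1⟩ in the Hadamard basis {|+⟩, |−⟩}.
(-0.04313 + 0.1785i)|+⟩ + (-0.9666 - 0.1785i)|−⟩

With |ψ⟩ = α|0⟩ + β|1⟩, the Hadamard-basis coefficients are ⟨+|ψ⟩ = (α + β)/√2 and ⟨−|ψ⟩ = (α − β)/√2.
Here α = -0.714, β = (0.653 + 0.2525i): (α + β)/√2 = (-0.04313 + 0.1785i), (α − β)/√2 = (-0.9666 - 0.1785i).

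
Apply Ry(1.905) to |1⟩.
-0.8149|0⟩ + 0.5796|1⟩

Ry(1.905) = [[cos(θ/2), −sin(θ/2)], [sin(θ/2), cos(θ/2)]]; θ = 1.905, cos(θ/2) ≈ 0.579648, sin(θ/2) ≈ 0.814867.
With a = amp(|0⟩) = 0 and b = amp(|1⟩) = 1:
new amp(|0⟩) = (0.579648)·a + (-0.814867)·b = -0.8149
new amp(|1⟩) = (0.814867)·a + (0.579648)·b = 0.5796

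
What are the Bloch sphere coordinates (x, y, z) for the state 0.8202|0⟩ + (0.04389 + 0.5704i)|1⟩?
(0.072, 0.9357, 0.3454)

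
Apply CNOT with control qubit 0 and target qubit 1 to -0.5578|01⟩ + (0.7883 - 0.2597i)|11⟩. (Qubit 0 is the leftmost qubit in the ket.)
-0.5578|01⟩ + (0.7883 - 0.2597i)|10⟩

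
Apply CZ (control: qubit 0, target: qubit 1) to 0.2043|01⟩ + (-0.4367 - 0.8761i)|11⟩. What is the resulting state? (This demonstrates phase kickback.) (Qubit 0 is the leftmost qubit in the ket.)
0.2043|01⟩ + (0.4367 + 0.8761i)|11⟩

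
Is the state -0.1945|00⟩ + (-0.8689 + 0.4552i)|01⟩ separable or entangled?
Separable

Writing the state as a|00⟩ + b|01⟩ + c|10⟩ + d|11⟩, it is a product state iff ad − bc = 0.
Here (a, b, c, d) = (-0.1945, (-0.8689 + 0.4552i), 0, 0): ad − bc = (-0.1945)(0) − (-0.8689 + 0.4552i)(0) = 0, so the state is separable.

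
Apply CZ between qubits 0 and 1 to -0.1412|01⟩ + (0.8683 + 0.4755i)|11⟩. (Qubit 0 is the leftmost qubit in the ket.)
-0.1412|01⟩ + (-0.8683 - 0.4755i)|11⟩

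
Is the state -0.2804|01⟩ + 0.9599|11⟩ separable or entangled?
Separable

Writing the state as a|00⟩ + b|01⟩ + c|10⟩ + d|11⟩, it is a product state iff ad − bc = 0.
Here (a, b, c, d) = (0, -0.2804, 0, 0.9599): ad − bc = (0)(0.9599) − (-0.2804)(0) = 0, so the state is separable.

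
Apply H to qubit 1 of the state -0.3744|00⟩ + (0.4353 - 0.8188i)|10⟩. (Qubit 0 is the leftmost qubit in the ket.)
-0.2647|00⟩ - 0.2647|01⟩ + (0.3078 - 0.579i)|10⟩ + (0.3078 - 0.579i)|11⟩

H on qubit 1 mixes each pair of kets that differ only in qubit 1: amplitudes (a, b) of (|…0…⟩, |…1…⟩) become ((a + b)/√2, (a − b)/√2). Kets absent from the input have amplitude 0.
(|00⟩, |01⟩): (a, b) = (-0.3744, 0) → (-0.2647, -0.2647)
(|10⟩, |11⟩): (a, b) = ((0.4353 - 0.8188i), 0) → ((0.3078 - 0.579i), (0.3078 - 0.579i))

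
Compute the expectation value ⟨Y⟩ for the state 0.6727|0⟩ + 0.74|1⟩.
0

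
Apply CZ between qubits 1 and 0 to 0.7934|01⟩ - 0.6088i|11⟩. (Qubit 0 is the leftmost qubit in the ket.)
0.7934|01⟩ + 0.6088i|11⟩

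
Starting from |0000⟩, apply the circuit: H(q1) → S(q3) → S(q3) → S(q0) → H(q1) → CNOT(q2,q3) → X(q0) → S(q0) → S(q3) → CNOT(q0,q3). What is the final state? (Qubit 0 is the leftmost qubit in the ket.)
i|1001⟩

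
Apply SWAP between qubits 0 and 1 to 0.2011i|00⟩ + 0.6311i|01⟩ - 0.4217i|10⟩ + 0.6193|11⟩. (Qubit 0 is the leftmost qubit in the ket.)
0.2011i|00⟩ - 0.4217i|01⟩ + 0.6311i|10⟩ + 0.6193|11⟩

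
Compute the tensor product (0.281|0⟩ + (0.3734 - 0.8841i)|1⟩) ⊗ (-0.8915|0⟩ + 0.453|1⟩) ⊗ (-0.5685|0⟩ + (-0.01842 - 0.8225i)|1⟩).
0.1424|000⟩ + (0.004614 + 0.206i)|001⟩ - 0.07237|010⟩ + (-0.002345 - 0.1047i)|011⟩ + (0.1892 - 0.4481i)|100⟩ + (0.6544 + 0.2593i)|101⟩ + (-0.09616 + 0.2277i)|110⟩ + (-0.3325 - 0.1317i)|111⟩

amp(|b₁b₂…⟩) = product of the factor amplitudes for bits b₁, b₂, …; only kets whose every factor amplitude is nonzero survive.
|000⟩: (0.281)(-0.8915)(-0.5685) = 0.1424
|001⟩: (0.281)(-0.8915)(-0.01842 - 0.8225i) = (0.004614 + 0.206i)
|010⟩: (0.281)(0.453)(-0.5685) = -0.07237
|011⟩: (0.281)(0.453)(-0.01842 - 0.8225i) = (-0.002345 - 0.1047i)
|100⟩: (0.3734 - 0.8841i)(-0.8915)(-0.5685) = (0.1892 - 0.4481i)
|101⟩: (0.3734 - 0.8841i)(-0.8915)(-0.01842 - 0.8225i) = (0.6544 + 0.2593i)
|110⟩: (0.3734 - 0.8841i)(0.453)(-0.5685) = (-0.09616 + 0.2277i)
|111⟩: (0.3734 - 0.8841i)(0.453)(-0.01842 - 0.8225i) = (-0.3325 - 0.1317i)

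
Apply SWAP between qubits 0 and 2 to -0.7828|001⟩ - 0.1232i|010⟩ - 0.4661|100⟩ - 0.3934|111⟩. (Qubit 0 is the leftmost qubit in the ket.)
-0.4661|001⟩ - 0.1232i|010⟩ - 0.7828|100⟩ - 0.3934|111⟩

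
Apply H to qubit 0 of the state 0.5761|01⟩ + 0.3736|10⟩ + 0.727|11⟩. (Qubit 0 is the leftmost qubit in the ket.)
0.2642|00⟩ + 0.9214|01⟩ - 0.2642|10⟩ - 0.1067|11⟩

H on qubit 0 mixes each pair of kets that differ only in qubit 0: amplitudes (a, b) of (|…0…⟩, |…1…⟩) become ((a + b)/√2, (a − b)/√2). Kets absent from the input have amplitude 0.
(|00⟩, |10⟩): (a, b) = (0, 0.3736) → (0.2642, -0.2642)
(|01⟩, |11⟩): (a, b) = (0.5761, 0.727) → (0.9214, -0.1067)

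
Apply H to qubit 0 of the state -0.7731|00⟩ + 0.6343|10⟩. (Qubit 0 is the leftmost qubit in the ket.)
-0.09815|00⟩ - 0.9952|10⟩

H on qubit 0 mixes each pair of kets that differ only in qubit 0: amplitudes (a, b) of (|…0…⟩, |…1…⟩) become ((a + b)/√2, (a − b)/√2). Kets absent from the input have amplitude 0.
(|00⟩, |10⟩): (a, b) = (-0.7731, 0.6343) → (-0.09815, -0.9952)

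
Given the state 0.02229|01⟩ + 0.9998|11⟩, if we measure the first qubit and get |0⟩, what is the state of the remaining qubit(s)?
|1⟩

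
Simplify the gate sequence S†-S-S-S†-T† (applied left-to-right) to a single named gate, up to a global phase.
T†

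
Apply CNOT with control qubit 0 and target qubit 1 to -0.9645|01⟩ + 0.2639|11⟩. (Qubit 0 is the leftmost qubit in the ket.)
-0.9645|01⟩ + 0.2639|10⟩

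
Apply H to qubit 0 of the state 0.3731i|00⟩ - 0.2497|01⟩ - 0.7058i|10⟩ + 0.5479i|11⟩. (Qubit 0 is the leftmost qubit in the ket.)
-0.2353i|00⟩ + (-0.1766 + 0.3874i)|01⟩ + 0.7629i|10⟩ + (-0.1766 - 0.3874i)|11⟩

H on qubit 0 mixes each pair of kets that differ only in qubit 0: amplitudes (a, b) of (|…0…⟩, |…1…⟩) become ((a + b)/√2, (a − b)/√2). Kets absent from the input have amplitude 0.
(|00⟩, |10⟩): (a, b) = (0.3731i, -0.7058i) → (-0.2353i, 0.7629i)
(|01⟩, |11⟩): (a, b) = (-0.2497, 0.5479i) → ((-0.1766 + 0.3874i), (-0.1766 - 0.3874i))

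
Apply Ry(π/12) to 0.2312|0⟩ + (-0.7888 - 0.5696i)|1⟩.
(0.3322 + 0.07435i)|0⟩ + (-0.7519 - 0.5647i)|1⟩

Ry(π/12) = [[cos(θ/2), −sin(θ/2)], [sin(θ/2), cos(θ/2)]]; θ = π/12, cos(θ/2) ≈ 0.991445, sin(θ/2) ≈ 0.130526.
With a = amp(|0⟩) = 0.2312 and b = amp(|1⟩) = (-0.7888 - 0.5696i):
new amp(|0⟩) = (0.991445)·a + (-0.130526)·b = (0.3322 + 0.07435i)
new amp(|1⟩) = (0.130526)·a + (0.991445)·b = (-0.7519 - 0.5647i)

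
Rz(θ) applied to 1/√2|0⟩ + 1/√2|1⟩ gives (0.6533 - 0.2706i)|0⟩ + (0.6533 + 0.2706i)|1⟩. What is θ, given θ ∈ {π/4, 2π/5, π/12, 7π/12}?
π/4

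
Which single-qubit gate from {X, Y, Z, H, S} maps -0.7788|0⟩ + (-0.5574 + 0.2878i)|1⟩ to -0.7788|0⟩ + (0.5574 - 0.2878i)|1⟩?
Z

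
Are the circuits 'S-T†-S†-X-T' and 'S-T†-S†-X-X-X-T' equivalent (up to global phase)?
Yes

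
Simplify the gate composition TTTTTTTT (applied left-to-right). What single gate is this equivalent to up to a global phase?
I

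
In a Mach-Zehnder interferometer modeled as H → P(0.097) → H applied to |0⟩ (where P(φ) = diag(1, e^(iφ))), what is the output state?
(0.9976 + 0.04842i)|0⟩ + (0.00235 - 0.04842i)|1⟩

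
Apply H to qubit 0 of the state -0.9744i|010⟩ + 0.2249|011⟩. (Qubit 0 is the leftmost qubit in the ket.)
-0.689i|010⟩ + 0.159|011⟩ - 0.689i|110⟩ + 0.159|111⟩

H on qubit 0 mixes each pair of kets that differ only in qubit 0: amplitudes (a, b) of (|…0…⟩, |…1…⟩) become ((a + b)/√2, (a − b)/√2). Kets absent from the input have amplitude 0.
(|010⟩, |110⟩): (a, b) = (-0.9744i, 0) → (-0.689i, -0.689i)
(|011⟩, |111⟩): (a, b) = (0.2249, 0) → (0.159, 0.159)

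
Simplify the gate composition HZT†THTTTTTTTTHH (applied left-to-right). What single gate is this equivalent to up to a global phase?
X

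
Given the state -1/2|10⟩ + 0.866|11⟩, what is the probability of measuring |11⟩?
0.75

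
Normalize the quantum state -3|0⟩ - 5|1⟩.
-0.5145|0⟩ - 0.8575|1⟩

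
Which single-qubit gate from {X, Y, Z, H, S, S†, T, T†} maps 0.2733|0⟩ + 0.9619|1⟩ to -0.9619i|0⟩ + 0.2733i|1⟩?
Y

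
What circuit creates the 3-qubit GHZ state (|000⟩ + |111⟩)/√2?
H(q0) → CNOT(q0,q1) → CNOT(q0,q2)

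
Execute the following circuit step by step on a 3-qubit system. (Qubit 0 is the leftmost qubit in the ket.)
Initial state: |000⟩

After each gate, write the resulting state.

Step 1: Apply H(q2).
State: 1/√2|000⟩ + 1/√2|001⟩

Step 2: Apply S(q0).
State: 1/√2|000⟩ + 1/√2|001⟩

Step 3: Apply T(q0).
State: 1/√2|000⟩ + 1/√2|001⟩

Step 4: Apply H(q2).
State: |000⟩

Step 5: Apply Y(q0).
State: i|100⟩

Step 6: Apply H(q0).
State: (1/√2)i|000⟩ - (1/√2)i|100⟩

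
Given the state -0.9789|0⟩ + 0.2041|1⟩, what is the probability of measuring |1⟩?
0.04166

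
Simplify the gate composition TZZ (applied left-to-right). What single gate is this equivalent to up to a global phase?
T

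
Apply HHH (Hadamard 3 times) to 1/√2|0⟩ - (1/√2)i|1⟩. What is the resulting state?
(1/2 - (1/2)i)|0⟩ + (1/2 + (1/2)i)|1⟩

H² = I, so H^3 = H: a single Hadamard. With (a, b) = (1/√2, -(1/√2)i), H gives ((a + b)/√2, (a − b)/√2) = ((1/2 - (1/2)i), (1/2 + (1/2)i)).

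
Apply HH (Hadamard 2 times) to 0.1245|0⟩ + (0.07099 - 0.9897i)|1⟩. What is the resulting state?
0.1245|0⟩ + (0.07099 - 0.9897i)|1⟩

H² = I, so an even number of Hadamards cancels: H^2 = I and the state is unchanged.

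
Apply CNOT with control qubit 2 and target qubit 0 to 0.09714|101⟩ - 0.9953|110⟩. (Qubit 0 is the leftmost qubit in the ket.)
0.09714|001⟩ - 0.9953|110⟩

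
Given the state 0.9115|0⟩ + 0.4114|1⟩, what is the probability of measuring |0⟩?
0.8308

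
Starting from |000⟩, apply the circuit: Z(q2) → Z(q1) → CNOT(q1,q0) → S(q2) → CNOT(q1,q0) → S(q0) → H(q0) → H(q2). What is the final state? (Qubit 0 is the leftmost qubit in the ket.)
1/2|000⟩ + 1/2|001⟩ + 1/2|100⟩ + 1/2|101⟩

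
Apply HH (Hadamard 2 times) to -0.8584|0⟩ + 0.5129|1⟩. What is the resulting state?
-0.8584|0⟩ + 0.5129|1⟩

H² = I, so an even number of Hadamards cancels: H^2 = I and the state is unchanged.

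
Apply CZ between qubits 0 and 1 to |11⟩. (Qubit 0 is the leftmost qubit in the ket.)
-|11⟩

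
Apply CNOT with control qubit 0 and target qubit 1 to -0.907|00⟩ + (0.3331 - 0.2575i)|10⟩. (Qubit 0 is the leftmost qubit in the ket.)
-0.907|00⟩ + (0.3331 - 0.2575i)|11⟩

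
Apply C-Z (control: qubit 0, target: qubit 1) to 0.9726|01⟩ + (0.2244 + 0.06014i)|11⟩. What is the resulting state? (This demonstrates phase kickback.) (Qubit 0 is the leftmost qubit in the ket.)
0.9726|01⟩ + (-0.2244 - 0.06014i)|11⟩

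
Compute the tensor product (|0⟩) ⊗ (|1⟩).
|01⟩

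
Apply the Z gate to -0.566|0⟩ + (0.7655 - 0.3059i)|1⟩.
-0.566|0⟩ + (-0.7655 + 0.3059i)|1⟩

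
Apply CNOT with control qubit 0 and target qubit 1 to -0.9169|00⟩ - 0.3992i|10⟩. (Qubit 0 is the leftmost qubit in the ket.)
-0.9169|00⟩ - 0.3992i|11⟩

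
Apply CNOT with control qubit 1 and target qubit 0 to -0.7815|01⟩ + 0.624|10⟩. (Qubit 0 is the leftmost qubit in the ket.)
0.624|10⟩ - 0.7815|11⟩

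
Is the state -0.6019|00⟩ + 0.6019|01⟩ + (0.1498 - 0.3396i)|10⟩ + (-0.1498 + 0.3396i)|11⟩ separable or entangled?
Separable

Writing the state as a|00⟩ + b|01⟩ + c|10⟩ + d|11⟩, it is a product state iff ad − bc = 0.
Here (a, b, c, d) = (-0.6019, 0.6019, (0.1498 - 0.3396i), (-0.1498 + 0.3396i)): ad − bc = (-0.6019)(-0.1498 + 0.3396i) − (0.6019)(0.1498 - 0.3396i) = 0, so the state is separable.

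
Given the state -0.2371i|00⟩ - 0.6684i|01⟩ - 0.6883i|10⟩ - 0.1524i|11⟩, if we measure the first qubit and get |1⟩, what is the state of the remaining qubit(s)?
-0.9764i|0⟩ - 0.2162i|1⟩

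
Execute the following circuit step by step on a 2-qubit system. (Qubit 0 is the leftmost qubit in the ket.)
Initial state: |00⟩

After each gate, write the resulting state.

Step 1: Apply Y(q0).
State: i|10⟩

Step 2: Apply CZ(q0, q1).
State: i|10⟩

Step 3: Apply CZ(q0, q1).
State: i|10⟩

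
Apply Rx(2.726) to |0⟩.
0.2063|0⟩ - 0.9785i|1⟩

Rx(2.726) = [[cos(θ/2), −i·sin(θ/2)], [−i·sin(θ/2), cos(θ/2)]]; θ = 2.726, cos(θ/2) ≈ 0.206304, sin(θ/2) ≈ 0.978488.
With a = amp(|0⟩) = 1 and b = amp(|1⟩) = 0:
new amp(|0⟩) = (0.206304)·a + (-0.978488i)·b = 0.2063
new amp(|1⟩) = (-0.978488i)·a + (0.206304)·b = -0.9785i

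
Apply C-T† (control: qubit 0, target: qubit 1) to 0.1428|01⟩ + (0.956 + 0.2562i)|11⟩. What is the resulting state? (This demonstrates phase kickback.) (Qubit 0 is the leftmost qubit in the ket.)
0.1428|01⟩ + (0.8572 - 0.4948i)|11⟩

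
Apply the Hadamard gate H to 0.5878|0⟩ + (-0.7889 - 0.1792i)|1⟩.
(-0.1422 - 0.1267i)|0⟩ + (0.9735 + 0.1267i)|1⟩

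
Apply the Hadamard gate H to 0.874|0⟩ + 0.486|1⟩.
0.9617|0⟩ + 0.2744|1⟩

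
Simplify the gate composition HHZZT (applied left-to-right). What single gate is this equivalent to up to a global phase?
T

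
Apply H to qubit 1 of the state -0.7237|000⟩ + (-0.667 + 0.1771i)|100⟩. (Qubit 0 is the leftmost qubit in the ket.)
-0.5117|000⟩ - 0.5117|010⟩ + (-0.4716 + 0.1252i)|100⟩ + (-0.4716 + 0.1252i)|110⟩

H on qubit 1 mixes each pair of kets that differ only in qubit 1: amplitudes (a, b) of (|…0…⟩, |…1…⟩) become ((a + b)/√2, (a − b)/√2). Kets absent from the input have amplitude 0.
(|000⟩, |010⟩): (a, b) = (-0.7237, 0) → (-0.5117, -0.5117)
(|100⟩, |110⟩): (a, b) = ((-0.667 + 0.1771i), 0) → ((-0.4716 + 0.1252i), (-0.4716 + 0.1252i))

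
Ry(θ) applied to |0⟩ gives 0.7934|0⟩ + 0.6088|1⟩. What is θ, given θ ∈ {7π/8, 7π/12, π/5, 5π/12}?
5π/12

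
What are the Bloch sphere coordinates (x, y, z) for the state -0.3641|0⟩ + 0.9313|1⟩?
(-0.6782, 0, -0.7348)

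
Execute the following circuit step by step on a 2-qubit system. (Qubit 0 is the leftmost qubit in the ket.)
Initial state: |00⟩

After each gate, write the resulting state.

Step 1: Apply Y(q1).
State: i|01⟩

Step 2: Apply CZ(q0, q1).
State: i|01⟩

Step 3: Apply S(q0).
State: i|01⟩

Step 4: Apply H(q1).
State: (1/√2)i|00⟩ - (1/√2)i|01⟩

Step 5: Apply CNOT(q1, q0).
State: (1/√2)i|00⟩ - (1/√2)i|11⟩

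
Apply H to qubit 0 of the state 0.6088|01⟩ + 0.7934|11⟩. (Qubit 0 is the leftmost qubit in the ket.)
0.9915|01⟩ - 0.1305|11⟩

H on qubit 0 mixes each pair of kets that differ only in qubit 0: amplitudes (a, b) of (|…0…⟩, |…1…⟩) become ((a + b)/√2, (a − b)/√2). Kets absent from the input have amplitude 0.
(|01⟩, |11⟩): (a, b) = (0.6088, 0.7934) → (0.9915, -0.1305)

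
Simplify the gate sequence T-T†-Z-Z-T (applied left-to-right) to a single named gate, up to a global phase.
T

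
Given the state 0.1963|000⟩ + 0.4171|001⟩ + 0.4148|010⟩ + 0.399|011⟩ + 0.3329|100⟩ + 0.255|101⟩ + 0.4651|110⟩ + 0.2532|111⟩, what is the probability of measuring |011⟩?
0.1592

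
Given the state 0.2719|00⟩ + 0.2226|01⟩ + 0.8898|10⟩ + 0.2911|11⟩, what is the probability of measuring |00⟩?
0.07393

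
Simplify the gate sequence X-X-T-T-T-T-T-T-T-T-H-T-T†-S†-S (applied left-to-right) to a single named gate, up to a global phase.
H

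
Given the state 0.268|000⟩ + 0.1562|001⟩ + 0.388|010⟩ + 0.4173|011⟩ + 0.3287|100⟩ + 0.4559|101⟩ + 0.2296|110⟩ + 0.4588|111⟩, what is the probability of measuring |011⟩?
0.1741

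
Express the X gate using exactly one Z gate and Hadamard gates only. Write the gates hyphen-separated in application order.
H-Z-H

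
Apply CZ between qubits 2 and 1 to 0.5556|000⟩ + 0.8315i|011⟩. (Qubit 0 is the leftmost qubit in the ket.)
0.5556|000⟩ - 0.8315i|011⟩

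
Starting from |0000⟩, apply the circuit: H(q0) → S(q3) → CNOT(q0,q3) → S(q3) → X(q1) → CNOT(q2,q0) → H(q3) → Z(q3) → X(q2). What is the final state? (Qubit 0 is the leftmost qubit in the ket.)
1/2|0110⟩ - 1/2|0111⟩ + (1/2)i|1110⟩ + (1/2)i|1111⟩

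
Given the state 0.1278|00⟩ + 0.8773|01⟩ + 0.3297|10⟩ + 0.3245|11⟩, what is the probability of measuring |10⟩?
0.1087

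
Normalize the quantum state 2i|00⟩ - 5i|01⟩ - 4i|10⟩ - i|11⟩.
0.2949i|00⟩ - 0.7372i|01⟩ - 0.5898i|10⟩ - 0.1474i|11⟩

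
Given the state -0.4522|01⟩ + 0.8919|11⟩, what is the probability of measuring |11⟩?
0.7955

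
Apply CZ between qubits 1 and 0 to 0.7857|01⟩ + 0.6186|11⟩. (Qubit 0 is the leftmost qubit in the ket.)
0.7857|01⟩ - 0.6186|11⟩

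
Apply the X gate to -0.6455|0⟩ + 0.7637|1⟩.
0.7637|0⟩ - 0.6455|1⟩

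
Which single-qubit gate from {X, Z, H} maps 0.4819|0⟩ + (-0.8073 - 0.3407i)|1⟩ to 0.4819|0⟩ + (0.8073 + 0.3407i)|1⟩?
Z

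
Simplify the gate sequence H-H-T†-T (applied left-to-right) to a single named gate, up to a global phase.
I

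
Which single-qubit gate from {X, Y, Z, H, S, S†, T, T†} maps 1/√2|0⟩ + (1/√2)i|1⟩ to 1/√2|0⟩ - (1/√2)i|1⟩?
Z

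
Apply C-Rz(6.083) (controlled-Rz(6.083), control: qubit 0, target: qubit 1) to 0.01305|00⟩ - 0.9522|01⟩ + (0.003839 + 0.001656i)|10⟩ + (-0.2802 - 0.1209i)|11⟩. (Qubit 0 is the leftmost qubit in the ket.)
0.01305|00⟩ - 0.9522|01⟩ + (-0.003654 - 0.002031i)|10⟩ + (0.2909 + 0.0923i)|11⟩

C-Rz(6.083) leaves the control-|0⟩ kets |00⟩, |01⟩ unchanged and applies Rz(6.083) to qubit 1 on the control-|1⟩ pair (|10⟩, |11⟩).
Rz(6.083) = [[e^(−iθ/2), 0], [0, e^(iθ/2)]] with e^(±iθ/2) = cos(θ/2) ± i·sin(θ/2); θ = 6.083, cos(θ/2) ≈ -0.994995, sin(θ/2) ≈ 0.0999256.
With a = amp(|10⟩) = (0.003839 + 0.001656i) and b = amp(|11⟩) = (-0.2802 - 0.1209i):
new amp(|10⟩) = (-0.994995 - 0.0999256i)·a = (-0.003654 - 0.002031i)
new amp(|11⟩) = (-0.994995 + 0.0999256i)·b = (0.2909 + 0.0923i)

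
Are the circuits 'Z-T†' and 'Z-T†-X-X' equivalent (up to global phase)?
Yes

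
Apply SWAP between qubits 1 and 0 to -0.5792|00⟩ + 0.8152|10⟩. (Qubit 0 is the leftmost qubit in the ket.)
-0.5792|00⟩ + 0.8152|01⟩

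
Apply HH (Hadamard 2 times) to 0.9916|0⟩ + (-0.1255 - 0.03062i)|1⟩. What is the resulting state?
0.9916|0⟩ + (-0.1255 - 0.03062i)|1⟩

H² = I, so an even number of Hadamards cancels: H^2 = I and the state is unchanged.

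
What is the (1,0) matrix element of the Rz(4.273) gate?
0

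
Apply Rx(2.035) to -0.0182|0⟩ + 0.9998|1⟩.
(-0.009564 - 0.8506i)|0⟩ + (0.5254 + 0.01548i)|1⟩

Rx(2.035) = [[cos(θ/2), −i·sin(θ/2)], [−i·sin(θ/2), cos(θ/2)]]; θ = 2.035, cos(θ/2) ≈ 0.525495, sin(θ/2) ≈ 0.850797.
With a = amp(|0⟩) = -0.0182 and b = amp(|1⟩) = 0.9998:
new amp(|0⟩) = (0.525495)·a + (-0.850797i)·b = (-0.009564 - 0.8506i)
new amp(|1⟩) = (-0.850797i)·a + (0.525495)·b = (0.5254 + 0.01548i)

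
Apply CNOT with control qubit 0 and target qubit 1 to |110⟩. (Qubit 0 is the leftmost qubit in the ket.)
|100⟩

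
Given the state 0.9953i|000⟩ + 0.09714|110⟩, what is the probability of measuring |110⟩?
0.009436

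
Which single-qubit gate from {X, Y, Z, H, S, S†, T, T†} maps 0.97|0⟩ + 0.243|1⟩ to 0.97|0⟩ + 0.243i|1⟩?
S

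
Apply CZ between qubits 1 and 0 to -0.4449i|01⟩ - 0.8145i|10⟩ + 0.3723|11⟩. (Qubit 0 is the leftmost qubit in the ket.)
-0.4449i|01⟩ - 0.8145i|10⟩ - 0.3723|11⟩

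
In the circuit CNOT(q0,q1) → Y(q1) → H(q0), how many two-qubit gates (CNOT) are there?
1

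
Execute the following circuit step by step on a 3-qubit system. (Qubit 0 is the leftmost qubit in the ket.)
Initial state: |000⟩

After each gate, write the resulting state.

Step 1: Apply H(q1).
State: 1/√2|000⟩ + 1/√2|010⟩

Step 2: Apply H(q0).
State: 1/2|000⟩ + 1/2|010⟩ + 1/2|100⟩ + 1/2|110⟩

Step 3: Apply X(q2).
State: 1/2|001⟩ + 1/2|011⟩ + 1/2|101⟩ + 1/2|111⟩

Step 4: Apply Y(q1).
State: -(1/2)i|001⟩ + (1/2)i|011⟩ - (1/2)i|101⟩ + (1/2)i|111⟩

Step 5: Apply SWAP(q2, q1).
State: -(1/2)i|010⟩ + (1/2)i|011⟩ - (1/2)i|110⟩ + (1/2)i|111⟩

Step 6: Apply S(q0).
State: -(1/2)i|010⟩ + (1/2)i|011⟩ + 1/2|110⟩ - 1/2|111⟩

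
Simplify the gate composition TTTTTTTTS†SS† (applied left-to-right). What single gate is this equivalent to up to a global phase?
S†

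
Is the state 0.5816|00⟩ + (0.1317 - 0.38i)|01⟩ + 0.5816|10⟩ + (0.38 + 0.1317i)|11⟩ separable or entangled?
Entangled

Writing the state as a|00⟩ + b|01⟩ + c|10⟩ + d|11⟩, it is a product state iff ad − bc = 0.
Here (a, b, c, d) = (0.5816, (0.1317 - 0.38i), 0.5816, (0.38 + 0.1317i)): ad − bc = (0.5816)(0.38 + 0.1317i) − (0.1317 - 0.38i)(0.5816) = (0.1444 + 0.2976i) ≠ 0, so the state is entangled.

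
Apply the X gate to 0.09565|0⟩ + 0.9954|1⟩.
0.9954|0⟩ + 0.09565|1⟩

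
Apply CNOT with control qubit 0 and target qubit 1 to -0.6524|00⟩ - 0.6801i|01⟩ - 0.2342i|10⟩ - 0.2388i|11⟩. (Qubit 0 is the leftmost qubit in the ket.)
-0.6524|00⟩ - 0.6801i|01⟩ - 0.2388i|10⟩ - 0.2342i|11⟩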